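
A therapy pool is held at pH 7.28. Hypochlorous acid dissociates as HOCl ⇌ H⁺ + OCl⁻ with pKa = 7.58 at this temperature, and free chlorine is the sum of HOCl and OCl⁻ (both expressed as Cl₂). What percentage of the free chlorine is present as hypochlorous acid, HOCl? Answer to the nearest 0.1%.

[OCl⁻]/[HOCl] = 10^(pH − pKa) = 10^(7.28 − 7.58) = 10^-0.30 = 0.5012.
Fraction as HOCl = 1 / (1 + 0.5012) = 0.6661.

66.6%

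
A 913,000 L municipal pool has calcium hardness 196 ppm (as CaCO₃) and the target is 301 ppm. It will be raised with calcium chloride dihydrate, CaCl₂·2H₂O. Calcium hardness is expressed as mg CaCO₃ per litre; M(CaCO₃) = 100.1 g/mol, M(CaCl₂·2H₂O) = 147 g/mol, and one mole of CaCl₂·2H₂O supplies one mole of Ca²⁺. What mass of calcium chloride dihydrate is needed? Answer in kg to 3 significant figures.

141 kg

Hardness to add: (301 − 196) = 105 mg/L as CaCO₃ × 913,000 L = 95,860 g as CaCO₃.
Moles of Ca²⁺ (1 mol Ca²⁺ ≡ 1 mol CaCO₃): 95,860 / 100.1 g/mol = 957.7 mol.
Mass of CaCl₂·2H₂O: 957.7 × 147 = 140,800 g.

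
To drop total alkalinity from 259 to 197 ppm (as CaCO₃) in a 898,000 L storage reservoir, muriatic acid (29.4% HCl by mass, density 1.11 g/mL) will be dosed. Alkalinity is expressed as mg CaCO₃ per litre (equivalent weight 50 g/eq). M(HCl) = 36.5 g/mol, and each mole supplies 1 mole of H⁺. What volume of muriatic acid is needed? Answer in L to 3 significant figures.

Alkalinity to neutralize: (259 − 197) = 62 mg/L as CaCO₃ × 898,000 L = 55,680 g as CaCO₃.
Equivalents of H⁺ required: 55,680 ÷ 50 g/eq = 1114 eq = 1114 mol HCl.
Mass of HCl: 1114 × 36.5 = 40,640 g.
Mass of 29.4% solution: 40,640 / 0.294 = 138,200 g.
Volume: 138,200 g ÷ 1.11 g/mL = 124,500 mL.

125 L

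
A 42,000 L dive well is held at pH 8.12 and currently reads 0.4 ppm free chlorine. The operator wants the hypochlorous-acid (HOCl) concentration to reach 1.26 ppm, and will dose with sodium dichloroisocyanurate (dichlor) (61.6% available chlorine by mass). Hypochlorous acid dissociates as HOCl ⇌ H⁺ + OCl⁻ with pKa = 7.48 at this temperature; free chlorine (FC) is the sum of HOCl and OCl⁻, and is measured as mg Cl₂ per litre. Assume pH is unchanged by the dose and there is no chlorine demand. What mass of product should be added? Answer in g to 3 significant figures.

434 g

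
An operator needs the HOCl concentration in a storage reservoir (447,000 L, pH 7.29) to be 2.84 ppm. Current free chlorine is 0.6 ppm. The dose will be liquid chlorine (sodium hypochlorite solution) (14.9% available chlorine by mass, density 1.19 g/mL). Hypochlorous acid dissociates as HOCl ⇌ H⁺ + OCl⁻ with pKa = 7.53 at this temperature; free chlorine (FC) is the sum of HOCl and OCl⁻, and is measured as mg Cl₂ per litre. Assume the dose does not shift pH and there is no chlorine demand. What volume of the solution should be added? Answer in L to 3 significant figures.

9.77 L

[OCl⁻]/[HOCl] = 10^(pH − pKa) = 10^(7.29 − 7.53) = 0.5754; fraction as HOCl = 1/(1 + 0.5754) = 0.6347.
Free chlorine required for 2.84 ppm HOCl: 2.84 / 0.6347 = 4.474 ppm.
FC to add: 4.474 − 0.6 = 3.874 mg/L as Cl₂.
Cl₂ equivalent: 3.874 mg/L × 447,000 L = 1732 g.
Product at 14.9% available Cl: 1732 / 0.149 = 11,620 g.
Volume: 11,620 g ÷ 1.19 g/mL = 9767 mL.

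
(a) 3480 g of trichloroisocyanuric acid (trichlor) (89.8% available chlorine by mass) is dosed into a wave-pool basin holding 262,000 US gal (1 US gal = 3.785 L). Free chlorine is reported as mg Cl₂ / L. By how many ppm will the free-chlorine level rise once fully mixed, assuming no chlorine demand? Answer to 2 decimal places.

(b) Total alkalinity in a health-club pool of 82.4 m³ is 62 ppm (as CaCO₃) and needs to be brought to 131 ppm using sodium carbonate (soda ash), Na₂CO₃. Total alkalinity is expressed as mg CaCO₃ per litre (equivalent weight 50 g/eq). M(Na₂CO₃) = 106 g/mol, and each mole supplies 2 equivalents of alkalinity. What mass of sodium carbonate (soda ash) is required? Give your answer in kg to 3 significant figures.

(a) 3.15 ppm; (b) 6.03 kg

(a) Volume: 262,000 US gal × 3.785 L/gal = 991,670 L.
(a) Available chlorine delivered: 3480 g × 0.898 = 3125 g as Cl₂.
(a) Concentration rise: 3125 g / 991,670 L = 3.151 mg/L = 3.15 ppm.

(b) Volume: 82.4 m³ = 82,400 L.
(b) Alkalinity to add: (131 − 62) = 69 mg/L as CaCO₃ × 82,400 L = 5686 g as CaCO₃.
(b) Equivalents: 5686 g ÷ 50 g/eq = 113.7 eq.
(b) Each mole of Na₂CO₃ supplies 2 eq, so 113.7 / 2 = 56.86 mol.
(b) Mass: 56.86 mol × 106 g/mol = 6027 g.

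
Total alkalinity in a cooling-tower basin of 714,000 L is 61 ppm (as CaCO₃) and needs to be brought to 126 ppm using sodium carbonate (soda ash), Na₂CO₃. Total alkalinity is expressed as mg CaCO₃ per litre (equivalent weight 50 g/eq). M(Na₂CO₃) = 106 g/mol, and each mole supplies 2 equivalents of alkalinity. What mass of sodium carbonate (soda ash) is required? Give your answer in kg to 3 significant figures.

49.2 kg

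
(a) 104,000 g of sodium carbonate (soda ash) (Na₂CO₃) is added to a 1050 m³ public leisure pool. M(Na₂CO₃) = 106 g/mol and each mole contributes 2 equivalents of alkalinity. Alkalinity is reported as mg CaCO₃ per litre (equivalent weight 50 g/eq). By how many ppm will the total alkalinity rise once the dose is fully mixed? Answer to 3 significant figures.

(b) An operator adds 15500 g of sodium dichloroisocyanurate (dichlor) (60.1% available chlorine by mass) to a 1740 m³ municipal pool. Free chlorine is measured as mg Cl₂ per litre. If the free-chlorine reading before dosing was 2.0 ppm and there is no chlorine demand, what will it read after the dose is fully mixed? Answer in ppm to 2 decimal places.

(a) Volume: 1050 m³ = 1,050,000 L.
(a) Moles of Na₂CO₃: 104,000 g ÷ 106 g/mol = 981.1 mol → 1962 eq of alkalinity.
(a) As CaCO₃: 1962 eq × 50 g/eq = 98,110 g.
(a) Rise: 98,110 g / 1,050,000 L × 1000 = 93.44 mg/L.

(b) Volume: 1740 m³ = 1,740,000 L.
(b) Available chlorine delivered: 15,500 g × 0.601 = 9316 g as Cl₂.
(b) Concentration rise: 9316 g / 1,740,000 L = 5.354 mg/L = 5.35 ppm.
(b) Final FC: 2.0 + 5.35 = 7.35 ppm.

(a) 93.4 ppm; (b) 7.35 ppm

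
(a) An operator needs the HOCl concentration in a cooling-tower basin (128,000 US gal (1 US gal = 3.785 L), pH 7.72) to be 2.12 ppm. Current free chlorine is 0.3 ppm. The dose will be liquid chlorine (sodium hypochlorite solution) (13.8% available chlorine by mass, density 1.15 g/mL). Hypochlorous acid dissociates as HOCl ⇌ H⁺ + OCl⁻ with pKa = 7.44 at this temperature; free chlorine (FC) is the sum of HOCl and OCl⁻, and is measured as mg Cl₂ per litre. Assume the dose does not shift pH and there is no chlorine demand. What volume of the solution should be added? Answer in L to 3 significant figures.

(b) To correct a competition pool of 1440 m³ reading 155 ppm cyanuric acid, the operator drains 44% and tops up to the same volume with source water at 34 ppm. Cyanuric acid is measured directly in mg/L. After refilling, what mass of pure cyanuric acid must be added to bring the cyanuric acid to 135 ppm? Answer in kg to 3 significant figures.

(a) Volume: 128,000 US gal × 3.785 L/gal = 484,480 L.
(a) [OCl⁻]/[HOCl] = 10^(pH − pKa) = 10^(7.72 − 7.44) = 1.905; fraction as HOCl = 1/(1 + 1.905) = 0.3442.
(a) Free chlorine required for 2.12 ppm HOCl: 2.12 / 0.3442 = 6.16 ppm.
(a) FC to add: 6.16 − 0.3 = 5.86 mg/L as Cl₂.
(a) Cl₂ equivalent: 5.86 mg/L × 484,480 L = 2839 g.
(a) Product at 13.8% available Cl: 2839 / 0.138 = 20,570 g.
(a) Volume: 20,570 g ÷ 1.15 g/mL = 17,890 mL.

(b) Volume: 1440 m³ = 1,440,000 L.
(b) After draining 44% and refilling: 155 × 0.56 + 34 × 0.44 = 101.76 ppm.
(b) Deficit to target: 135 − 101.76 = 33.24 mg/L.
(b) Mass: 33.24 mg/L × 1,440,000 L = 47,870 g cyanuric acid.

(a) 17.9 L; (b) 47.9 kg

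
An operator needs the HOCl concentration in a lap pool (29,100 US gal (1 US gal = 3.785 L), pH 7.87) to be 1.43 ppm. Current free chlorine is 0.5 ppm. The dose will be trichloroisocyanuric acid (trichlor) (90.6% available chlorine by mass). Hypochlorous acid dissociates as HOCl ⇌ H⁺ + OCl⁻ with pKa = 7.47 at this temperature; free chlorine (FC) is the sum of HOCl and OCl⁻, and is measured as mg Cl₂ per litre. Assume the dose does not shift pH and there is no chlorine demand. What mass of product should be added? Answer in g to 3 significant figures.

550 g

Volume: 29,100 US gal × 3.785 L/gal = 110,144 L.
[OCl⁻]/[HOCl] = 10^(pH − pKa) = 10^(7.87 − 7.47) = 2.512; fraction as HOCl = 1/(1 + 2.512) = 0.2847.
Free chlorine required for 1.43 ppm HOCl: 1.43 / 0.2847 = 5.022 ppm.
FC to add: 5.022 − 0.5 = 4.522 mg/L as Cl₂.
Cl₂ equivalent: 4.522 mg/L × 110,144 L = 498.1 g.
Product at 90.6% available Cl: 498.1 / 0.906 = 549.7 g.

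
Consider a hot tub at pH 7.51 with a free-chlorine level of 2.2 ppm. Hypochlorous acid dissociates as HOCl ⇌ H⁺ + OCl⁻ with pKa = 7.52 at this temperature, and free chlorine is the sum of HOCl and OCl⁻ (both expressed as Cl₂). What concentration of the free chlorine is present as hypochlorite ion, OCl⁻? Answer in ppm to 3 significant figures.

1.09 ppm

[OCl⁻]/[HOCl] = 10^(pH − pKa) = 10^(7.51 − 7.52) = 10^-0.01 = 0.9772.
Fraction as HOCl = 1 / (1 + 0.9772) = 0.5058.
OCl⁻ = (1 − 0.5058) × 2.2 ppm = 1.087 ppm.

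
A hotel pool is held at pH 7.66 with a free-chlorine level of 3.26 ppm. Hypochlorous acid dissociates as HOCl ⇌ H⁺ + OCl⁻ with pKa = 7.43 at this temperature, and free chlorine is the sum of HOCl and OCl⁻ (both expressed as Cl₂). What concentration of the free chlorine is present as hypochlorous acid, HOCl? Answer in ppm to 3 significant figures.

[OCl⁻]/[HOCl] = 10^(pH − pKa) = 10^(7.66 − 7.43) = 10^0.23 = 1.698.
Fraction as HOCl = 1 / (1 + 1.698) = 0.3706.
HOCl = 0.3706 × 3.26 ppm = 1.208 ppm.

1.21 ppm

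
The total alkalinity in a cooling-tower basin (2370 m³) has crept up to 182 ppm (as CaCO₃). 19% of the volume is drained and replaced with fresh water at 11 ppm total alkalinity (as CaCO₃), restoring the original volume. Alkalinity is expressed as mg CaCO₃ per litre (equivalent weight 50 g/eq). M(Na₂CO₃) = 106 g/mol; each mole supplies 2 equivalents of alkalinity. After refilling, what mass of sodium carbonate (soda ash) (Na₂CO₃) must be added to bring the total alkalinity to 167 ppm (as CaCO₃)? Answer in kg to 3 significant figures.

Volume: 2370 m³ = 2,370,000 L.
After draining 19% and refilling: 182 × 0.81 + 11 × 0.19 = 149.51 ppm.
Deficit to target: 167 − 149.51 = 17.49 mg/L.
As CaCO₃: 17.49 mg/L × 2,370,000 L = 41,450 g; ÷ 50 g/eq ÷ 2 = 414.5 mol Na₂CO₃.
Mass: 414.5 × 106 = 43,940 g.

43.9 kg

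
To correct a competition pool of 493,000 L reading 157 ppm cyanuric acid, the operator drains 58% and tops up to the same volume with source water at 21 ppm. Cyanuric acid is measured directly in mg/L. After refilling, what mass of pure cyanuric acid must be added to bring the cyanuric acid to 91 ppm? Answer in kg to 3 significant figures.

6.35 kg

After draining 58% and refilling: 157 × 0.42 + 21 × 0.58 = 78.12 ppm.
Deficit to target: 91 − 78.12 = 12.88 mg/L.
Mass: 12.88 mg/L × 493,000 L = 6350 g cyanuric acid.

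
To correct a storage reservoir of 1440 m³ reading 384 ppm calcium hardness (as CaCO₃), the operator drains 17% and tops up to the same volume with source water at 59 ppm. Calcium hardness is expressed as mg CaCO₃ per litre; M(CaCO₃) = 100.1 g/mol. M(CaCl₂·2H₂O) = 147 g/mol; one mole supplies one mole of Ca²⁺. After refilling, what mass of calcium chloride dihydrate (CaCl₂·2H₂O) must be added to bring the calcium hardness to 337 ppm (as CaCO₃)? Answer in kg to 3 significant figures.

Volume: 1440 m³ = 1,440,000 L.
After draining 17% and refilling: 384 × 0.83 + 59 × 0.17 = 328.75 ppm.
Deficit to target: 337 − 328.75 = 8.25 mg/L.
As CaCO₃: 8.25 mg/L × 1,440,000 L = 11,880 g; ÷ 100.1 = 118.7 mol Ca²⁺.
Mass: 118.7 × 147 = 17,450 g.

17.4 kg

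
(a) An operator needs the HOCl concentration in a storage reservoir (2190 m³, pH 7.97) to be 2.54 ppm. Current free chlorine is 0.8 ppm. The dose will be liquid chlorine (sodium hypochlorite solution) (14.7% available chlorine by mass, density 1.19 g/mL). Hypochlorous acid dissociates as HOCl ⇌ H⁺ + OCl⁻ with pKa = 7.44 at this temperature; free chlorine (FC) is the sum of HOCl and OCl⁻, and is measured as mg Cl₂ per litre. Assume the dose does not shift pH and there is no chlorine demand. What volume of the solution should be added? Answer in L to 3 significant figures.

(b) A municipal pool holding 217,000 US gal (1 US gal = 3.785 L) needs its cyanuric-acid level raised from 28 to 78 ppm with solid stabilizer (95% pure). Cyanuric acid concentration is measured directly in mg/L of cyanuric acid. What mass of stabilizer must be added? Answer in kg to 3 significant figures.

(a) 130 L; (b) 43.2 kg

(a) Volume: 2190 m³ = 2,190,000 L.
(a) [OCl⁻]/[HOCl] = 10^(pH − pKa) = 10^(7.97 − 7.44) = 3.388; fraction as HOCl = 1/(1 + 3.388) = 0.2279.
(a) Free chlorine required for 2.54 ppm HOCl: 2.54 / 0.2279 = 11.15 ppm.
(a) FC to add: 11.15 − 0.8 = 10.35 mg/L as Cl₂.
(a) Cl₂ equivalent: 10.35 mg/L × 2,190,000 L = 22,660 g.
(a) Product at 14.7% available Cl: 22,660 / 0.147 = 154,100 g.
(a) Volume: 154,100 g ÷ 1.19 g/mL = 129,500 mL.

(b) Volume: 217,000 US gal × 3.785 L/gal = 821,345 L.
(b) CYA to add: (78 − 28) = 50 mg/L × 821,345 L = 41,070 g cyanuric acid.
(b) At 95% purity: 41,070 / 0.95 = 43,230 g product.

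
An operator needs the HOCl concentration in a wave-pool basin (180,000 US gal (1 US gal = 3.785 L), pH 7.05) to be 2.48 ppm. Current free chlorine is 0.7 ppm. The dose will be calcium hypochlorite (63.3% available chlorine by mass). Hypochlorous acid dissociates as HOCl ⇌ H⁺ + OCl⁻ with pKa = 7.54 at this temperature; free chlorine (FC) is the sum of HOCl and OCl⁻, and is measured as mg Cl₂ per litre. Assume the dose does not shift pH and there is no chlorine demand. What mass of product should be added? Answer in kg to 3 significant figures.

2.78 kg

Volume: 180,000 US gal × 3.785 L/gal = 681,300 L.
[OCl⁻]/[HOCl] = 10^(pH − pKa) = 10^(7.05 − 7.54) = 0.3236; fraction as HOCl = 1/(1 + 0.3236) = 0.7555.
Free chlorine required for 2.48 ppm HOCl: 2.48 / 0.7555 = 3.283 ppm.
FC to add: 3.283 − 0.7 = 2.583 mg/L as Cl₂.
Cl₂ equivalent: 2.583 mg/L × 681,300 L = 1759 g.
Product at 63.3% available Cl: 1759 / 0.633 = 2780 g.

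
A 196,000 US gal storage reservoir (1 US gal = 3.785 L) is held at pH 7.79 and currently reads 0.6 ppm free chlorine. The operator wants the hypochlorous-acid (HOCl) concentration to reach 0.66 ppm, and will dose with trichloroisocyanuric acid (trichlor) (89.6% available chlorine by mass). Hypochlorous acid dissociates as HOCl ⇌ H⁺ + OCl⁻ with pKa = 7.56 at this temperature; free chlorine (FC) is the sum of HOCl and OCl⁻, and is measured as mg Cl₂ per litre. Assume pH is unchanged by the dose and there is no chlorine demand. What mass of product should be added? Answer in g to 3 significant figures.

Volume: 196,000 US gal × 3.785 L/gal = 741,860 L.
[OCl⁻]/[HOCl] = 10^(pH − pKa) = 10^(7.79 − 7.56) = 1.698; fraction as HOCl = 1/(1 + 1.698) = 0.3706.
Free chlorine required for 0.66 ppm HOCl: 0.66 / 0.3706 = 1.781 ppm.
FC to add: 1.781 − 0.6 = 1.181 mg/L as Cl₂.
Cl₂ equivalent: 1.181 mg/L × 741,860 L = 876 g.
Product at 89.6% available Cl: 876 / 0.896 = 977.7 g.

978 g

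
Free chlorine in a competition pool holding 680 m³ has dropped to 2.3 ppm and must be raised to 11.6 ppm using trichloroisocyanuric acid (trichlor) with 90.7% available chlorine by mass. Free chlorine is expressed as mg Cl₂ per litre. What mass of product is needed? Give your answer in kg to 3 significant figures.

Volume: 680 m³ = 680,000 L.
Chlorine deficit: 11.6 − 2.3 = 9.3 ppm = 9.3 mg/L as Cl₂.
Cl₂ equivalent needed: 9.3 mg/L × 680,000 L = 6,324,000 mg = 6324 g.
Product at 90.7% available chlorine: 6324 / 0.907 = 6972 g.

6.97 kg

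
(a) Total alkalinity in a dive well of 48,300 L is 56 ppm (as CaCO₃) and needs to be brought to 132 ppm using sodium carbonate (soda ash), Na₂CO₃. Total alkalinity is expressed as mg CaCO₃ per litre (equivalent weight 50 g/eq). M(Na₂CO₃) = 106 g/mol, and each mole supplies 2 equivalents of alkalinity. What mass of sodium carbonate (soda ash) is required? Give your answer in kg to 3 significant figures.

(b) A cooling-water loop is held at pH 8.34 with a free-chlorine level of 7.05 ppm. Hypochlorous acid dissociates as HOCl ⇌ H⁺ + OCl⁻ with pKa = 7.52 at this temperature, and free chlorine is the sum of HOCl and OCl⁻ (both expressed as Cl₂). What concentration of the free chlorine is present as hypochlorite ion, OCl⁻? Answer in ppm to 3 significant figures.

(a) 3.89 kg; (b) 6.12 ppm

(a) Alkalinity to add: (132 − 56) = 76 mg/L as CaCO₃ × 48,300 L = 3671 g as CaCO₃.
(a) Equivalents: 3671 g ÷ 50 g/eq = 73.42 eq.
(a) Each mole of Na₂CO₃ supplies 2 eq, so 73.42 / 2 = 36.71 mol.
(a) Mass: 36.71 mol × 106 g/mol = 3891 g.

(b) [OCl⁻]/[HOCl] = 10^(pH − pKa) = 10^(8.34 − 7.52) = 10^0.82 = 6.607.
(b) Fraction as HOCl = 1 / (1 + 6.607) = 0.1315.
(b) OCl⁻ = (1 − 0.1315) × 7.05 ppm = 6.123 ppm.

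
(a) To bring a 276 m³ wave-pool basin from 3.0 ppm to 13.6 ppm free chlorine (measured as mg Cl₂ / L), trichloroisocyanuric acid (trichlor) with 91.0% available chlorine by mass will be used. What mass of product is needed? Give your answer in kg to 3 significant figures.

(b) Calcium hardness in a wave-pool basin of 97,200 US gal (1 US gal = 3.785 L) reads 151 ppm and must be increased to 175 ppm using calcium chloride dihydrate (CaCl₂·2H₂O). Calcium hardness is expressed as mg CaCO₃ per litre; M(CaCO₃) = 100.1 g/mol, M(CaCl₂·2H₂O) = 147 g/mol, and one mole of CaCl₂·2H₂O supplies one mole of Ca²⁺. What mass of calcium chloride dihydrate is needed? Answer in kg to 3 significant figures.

(a) 3.21 kg; (b) 13.0 kg

(a) Volume: 276 m³ = 276,000 L.
(a) Chlorine deficit: 13.6 − 3.0 = 10.6 ppm = 10.6 mg/L as Cl₂.
(a) Cl₂ equivalent needed: 10.6 mg/L × 276,000 L = 2,926,000 mg = 2926 g.
(a) Product at 91.0% available chlorine: 2926 / 0.91 = 3215 g.

(b) Volume: 97,200 US gal × 3.785 L/gal = 367,902 L.
(b) Hardness to add: (175 − 151) = 24 mg/L as CaCO₃ × 367,902 L = 8830 g as CaCO₃.
(b) Moles of Ca²⁺ (1 mol Ca²⁺ ≡ 1 mol CaCO₃): 8830 / 100.1 g/mol = 88.21 mol.
(b) Mass of CaCl₂·2H₂O: 88.21 × 147 = 12,970 g.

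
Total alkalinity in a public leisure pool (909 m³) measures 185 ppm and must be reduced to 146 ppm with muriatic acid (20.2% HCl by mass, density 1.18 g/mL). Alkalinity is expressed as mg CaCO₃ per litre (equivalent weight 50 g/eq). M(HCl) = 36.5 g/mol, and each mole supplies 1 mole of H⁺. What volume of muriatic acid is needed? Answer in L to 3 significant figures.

109 L

Volume: 909 m³ = 909,000 L.
Alkalinity to neutralize: (185 − 146) = 39 mg/L as CaCO₃ × 909,000 L = 35,450 g as CaCO₃.
Equivalents of H⁺ required: 35,450 ÷ 50 g/eq = 709 eq = 709 mol HCl.
Mass of HCl: 709 × 36.5 = 25,880 g.
Mass of 20.2% solution: 25,880 / 0.202 = 128,100 g.
Volume: 128,100 g ÷ 1.18 g/mL = 108,600 mL.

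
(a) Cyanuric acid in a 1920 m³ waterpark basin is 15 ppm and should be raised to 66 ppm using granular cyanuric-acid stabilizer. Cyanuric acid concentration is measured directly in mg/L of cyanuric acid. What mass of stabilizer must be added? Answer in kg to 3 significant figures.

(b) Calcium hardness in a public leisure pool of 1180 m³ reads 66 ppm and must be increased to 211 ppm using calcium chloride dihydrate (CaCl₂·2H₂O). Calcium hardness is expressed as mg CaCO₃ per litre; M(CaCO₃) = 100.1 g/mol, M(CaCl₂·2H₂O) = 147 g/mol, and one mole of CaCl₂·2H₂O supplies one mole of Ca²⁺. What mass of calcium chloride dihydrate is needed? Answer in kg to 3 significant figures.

(a) Volume: 1920 m³ = 1,920,000 L.
(a) CYA to add: (66 − 15) = 51 mg/L × 1,920,000 L = 97,920 g cyanuric acid.

(b) Volume: 1180 m³ = 1,180,000 L.
(b) Hardness to add: (211 − 66) = 145 mg/L as CaCO₃ × 1,180,000 L = 171,100 g as CaCO₃.
(b) Moles of Ca²⁺ (1 mol Ca²⁺ ≡ 1 mol CaCO₃): 171,100 / 100.1 g/mol = 1709 mol.
(b) Mass of CaCl₂·2H₂O: 1709 × 147 = 251,300 g.

(a) 97.9 kg; (b) 251 kg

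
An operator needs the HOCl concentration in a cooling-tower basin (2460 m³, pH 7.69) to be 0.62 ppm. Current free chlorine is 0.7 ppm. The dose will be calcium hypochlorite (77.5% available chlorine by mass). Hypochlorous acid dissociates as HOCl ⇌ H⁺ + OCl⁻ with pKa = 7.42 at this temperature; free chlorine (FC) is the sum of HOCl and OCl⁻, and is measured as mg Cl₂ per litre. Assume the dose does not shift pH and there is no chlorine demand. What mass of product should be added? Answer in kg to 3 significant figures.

3.41 kg

Volume: 2460 m³ = 2,460,000 L.
[OCl⁻]/[HOCl] = 10^(pH − pKa) = 10^(7.69 − 7.42) = 1.862; fraction as HOCl = 1/(1 + 1.862) = 0.3494.
Free chlorine required for 0.62 ppm HOCl: 0.62 / 0.3494 = 1.774 ppm.
FC to add: 1.774 − 0.7 = 1.074 mg/L as Cl₂.
Cl₂ equivalent: 1.074 mg/L × 2,460,000 L = 2643 g.
Product at 77.5% available Cl: 2643 / 0.775 = 3411 g.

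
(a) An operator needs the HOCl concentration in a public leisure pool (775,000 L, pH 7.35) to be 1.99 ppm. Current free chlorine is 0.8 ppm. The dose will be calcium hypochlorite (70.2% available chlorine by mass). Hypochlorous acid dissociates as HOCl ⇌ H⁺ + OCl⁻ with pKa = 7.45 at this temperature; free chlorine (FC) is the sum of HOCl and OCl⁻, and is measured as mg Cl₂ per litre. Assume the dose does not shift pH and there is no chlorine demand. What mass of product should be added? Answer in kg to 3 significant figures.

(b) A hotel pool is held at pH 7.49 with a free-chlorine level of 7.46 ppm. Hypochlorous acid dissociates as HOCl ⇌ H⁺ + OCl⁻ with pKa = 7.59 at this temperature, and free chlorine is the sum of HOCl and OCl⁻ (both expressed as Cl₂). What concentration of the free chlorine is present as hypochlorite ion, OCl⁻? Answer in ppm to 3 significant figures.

(a) 3.06 kg; (b) 3.30 ppm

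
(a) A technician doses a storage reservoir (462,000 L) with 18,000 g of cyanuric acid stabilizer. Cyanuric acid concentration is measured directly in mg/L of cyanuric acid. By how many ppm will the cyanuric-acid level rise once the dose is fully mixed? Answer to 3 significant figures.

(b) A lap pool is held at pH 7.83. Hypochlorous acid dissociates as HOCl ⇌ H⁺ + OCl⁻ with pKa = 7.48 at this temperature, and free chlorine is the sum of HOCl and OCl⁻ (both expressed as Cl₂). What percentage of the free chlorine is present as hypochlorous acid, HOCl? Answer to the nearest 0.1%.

(a) 39.0 ppm; (b) 30.9%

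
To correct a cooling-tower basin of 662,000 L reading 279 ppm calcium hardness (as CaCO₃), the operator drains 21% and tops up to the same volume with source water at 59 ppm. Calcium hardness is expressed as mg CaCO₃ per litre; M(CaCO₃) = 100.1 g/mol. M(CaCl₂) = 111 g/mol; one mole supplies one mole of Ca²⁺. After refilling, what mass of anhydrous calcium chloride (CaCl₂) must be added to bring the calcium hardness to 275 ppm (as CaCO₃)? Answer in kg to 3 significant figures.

31.0 kg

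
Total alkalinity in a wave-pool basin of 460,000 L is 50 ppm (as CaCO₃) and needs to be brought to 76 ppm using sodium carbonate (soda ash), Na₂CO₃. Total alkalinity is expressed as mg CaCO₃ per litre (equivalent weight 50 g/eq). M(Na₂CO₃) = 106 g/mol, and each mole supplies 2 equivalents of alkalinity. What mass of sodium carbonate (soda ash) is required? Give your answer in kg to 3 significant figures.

Alkalinity to add: (76 − 50) = 26 mg/L as CaCO₃ × 460,000 L = 11,960 g as CaCO₃.
Equivalents: 11,960 g ÷ 50 g/eq = 239.2 eq.
Each mole of Na₂CO₃ supplies 2 eq, so 239.2 / 2 = 119.6 mol.
Mass: 119.6 mol × 106 g/mol = 12,680 g.

12.7 kg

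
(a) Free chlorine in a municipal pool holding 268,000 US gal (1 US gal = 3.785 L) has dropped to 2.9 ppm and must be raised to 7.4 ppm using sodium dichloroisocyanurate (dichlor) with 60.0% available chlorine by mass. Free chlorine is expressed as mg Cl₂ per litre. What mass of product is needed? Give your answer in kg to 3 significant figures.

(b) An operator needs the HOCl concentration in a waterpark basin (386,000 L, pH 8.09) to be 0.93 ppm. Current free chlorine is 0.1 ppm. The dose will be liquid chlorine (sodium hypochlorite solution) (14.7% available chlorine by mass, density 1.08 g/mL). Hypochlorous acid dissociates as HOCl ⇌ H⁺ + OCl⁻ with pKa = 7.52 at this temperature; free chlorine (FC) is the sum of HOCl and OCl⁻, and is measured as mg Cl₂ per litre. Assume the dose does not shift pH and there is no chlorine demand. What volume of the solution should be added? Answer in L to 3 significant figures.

(a) Volume: 268,000 US gal × 3.785 L/gal = 1,014,380 L.
(a) Chlorine deficit: 7.4 − 2.9 = 4.5 ppm = 4.5 mg/L as Cl₂.
(a) Cl₂ equivalent needed: 4.5 mg/L × 1,014,380 L = 4,565,000 mg = 4565 g.
(a) Product at 60.0% available chlorine: 4565 / 0.6 = 7608 g.

(b) [OCl⁻]/[HOCl] = 10^(pH − pKa) = 10^(8.09 − 7.52) = 3.715; fraction as HOCl = 1/(1 + 3.715) = 0.2121.
(b) Free chlorine required for 0.93 ppm HOCl: 0.93 / 0.2121 = 4.385 ppm.
(b) FC to add: 4.385 − 0.1 = 4.285 mg/L as Cl₂.
(b) Cl₂ equivalent: 4.285 mg/L × 386,000 L = 1654 g.
(b) Product at 14.7% available Cl: 1654 / 0.147 = 11,250 g.
(b) Volume: 11,250 g ÷ 1.08 g/mL = 10,420 mL.

(a) 7.61 kg; (b) 10.4 L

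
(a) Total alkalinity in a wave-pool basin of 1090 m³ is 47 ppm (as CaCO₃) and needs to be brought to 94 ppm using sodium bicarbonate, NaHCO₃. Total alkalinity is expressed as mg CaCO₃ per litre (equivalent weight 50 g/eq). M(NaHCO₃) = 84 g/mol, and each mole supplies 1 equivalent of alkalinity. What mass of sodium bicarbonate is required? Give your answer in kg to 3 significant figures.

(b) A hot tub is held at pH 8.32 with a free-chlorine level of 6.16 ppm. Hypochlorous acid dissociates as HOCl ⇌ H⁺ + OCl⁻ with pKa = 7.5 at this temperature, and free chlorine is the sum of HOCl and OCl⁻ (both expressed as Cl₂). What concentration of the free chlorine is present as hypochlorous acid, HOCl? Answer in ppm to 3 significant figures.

(a) Volume: 1090 m³ = 1,090,000 L.
(a) Alkalinity to add: (94 − 47) = 47 mg/L as CaCO₃ × 1,090,000 L = 51,230 g as CaCO₃.
(a) Equivalents: 51,230 g ÷ 50 g/eq = 1025 eq.
(a) NaHCO₃ supplies 1 eq per mole → 1025 mol.
(a) Mass: 1025 mol × 84 g/mol = 86,070 g.

(b) [OCl⁻]/[HOCl] = 10^(pH − pKa) = 10^(8.32 − 7.5) = 10^0.82 = 6.607.
(b) Fraction as HOCl = 1 / (1 + 6.607) = 0.1315.
(b) HOCl = 0.1315 × 6.16 ppm = 0.8098 ppm.

(a) 86.1 kg; (b) 0.810 ppm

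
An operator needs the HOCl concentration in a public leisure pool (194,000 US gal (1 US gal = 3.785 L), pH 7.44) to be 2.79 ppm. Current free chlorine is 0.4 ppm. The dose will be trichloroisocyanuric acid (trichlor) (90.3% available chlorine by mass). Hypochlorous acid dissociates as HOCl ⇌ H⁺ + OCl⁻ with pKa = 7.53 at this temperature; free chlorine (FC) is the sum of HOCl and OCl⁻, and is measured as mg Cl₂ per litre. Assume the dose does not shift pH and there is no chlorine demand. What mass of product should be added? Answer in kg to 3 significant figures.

3.79 kg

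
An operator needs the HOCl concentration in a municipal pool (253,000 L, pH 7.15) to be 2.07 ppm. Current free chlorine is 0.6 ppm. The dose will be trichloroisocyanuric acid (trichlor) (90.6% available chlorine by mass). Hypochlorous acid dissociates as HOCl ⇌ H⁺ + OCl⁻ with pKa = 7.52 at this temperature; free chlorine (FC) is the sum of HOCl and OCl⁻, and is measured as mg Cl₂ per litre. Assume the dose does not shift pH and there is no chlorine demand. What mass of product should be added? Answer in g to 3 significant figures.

[OCl⁻]/[HOCl] = 10^(pH − pKa) = 10^(7.15 − 7.52) = 0.4266; fraction as HOCl = 1/(1 + 0.4266) = 0.701.
Free chlorine required for 2.07 ppm HOCl: 2.07 / 0.701 = 2.953 ppm.
FC to add: 2.953 − 0.6 = 2.353 mg/L as Cl₂.
Cl₂ equivalent: 2.353 mg/L × 253,000 L = 595.3 g.
Product at 90.6% available Cl: 595.3 / 0.906 = 657.1 g.

657 g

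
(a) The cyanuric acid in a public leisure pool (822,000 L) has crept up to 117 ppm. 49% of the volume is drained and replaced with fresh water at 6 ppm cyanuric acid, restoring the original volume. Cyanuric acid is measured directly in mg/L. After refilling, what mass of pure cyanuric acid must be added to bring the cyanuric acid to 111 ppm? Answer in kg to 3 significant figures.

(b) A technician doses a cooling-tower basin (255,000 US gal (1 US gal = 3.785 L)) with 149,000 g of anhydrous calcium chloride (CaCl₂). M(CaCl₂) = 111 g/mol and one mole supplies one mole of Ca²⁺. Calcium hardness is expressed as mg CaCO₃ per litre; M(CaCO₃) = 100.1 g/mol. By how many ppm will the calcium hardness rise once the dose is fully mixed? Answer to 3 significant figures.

(a) After draining 49% and refilling: 117 × 0.51 + 6 × 0.49 = 62.61 ppm.
(a) Deficit to target: 111 − 62.61 = 48.39 mg/L.
(a) Mass: 48.39 mg/L × 822,000 L = 39,780 g cyanuric acid.

(b) Volume: 255,000 US gal × 3.785 L/gal = 965,175 L.
(b) Moles of Ca²⁺: 149,000 g ÷ 111 g/mol = 1342 mol.
(b) As CaCO₃: 1342 mol × 100.1 g/mol = 134,400 g.
(b) Rise: 134,400 g / 965,175 L × 1000 = 139.2 mg/L.

(a) 39.8 kg; (b) 139 ppm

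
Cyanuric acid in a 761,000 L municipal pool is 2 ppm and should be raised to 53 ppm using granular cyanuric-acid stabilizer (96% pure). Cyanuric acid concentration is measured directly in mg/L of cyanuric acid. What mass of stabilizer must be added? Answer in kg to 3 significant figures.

40.4 kg

CYA to add: (53 − 2) = 51 mg/L × 761,000 L = 38,810 g cyanuric acid.
At 96% purity: 38,810 / 0.96 = 40,430 g product.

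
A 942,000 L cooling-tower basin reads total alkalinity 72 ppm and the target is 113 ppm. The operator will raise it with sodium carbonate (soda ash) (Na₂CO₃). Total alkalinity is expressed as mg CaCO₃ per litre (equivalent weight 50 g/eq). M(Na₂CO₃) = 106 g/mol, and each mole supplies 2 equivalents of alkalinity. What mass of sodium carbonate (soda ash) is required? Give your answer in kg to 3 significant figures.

40.9 kg

Alkalinity to add: (113 − 72) = 41 mg/L as CaCO₃ × 942,000 L = 38,620 g as CaCO₃.
Equivalents: 38,620 g ÷ 50 g/eq = 772.4 eq.
Each mole of Na₂CO₃ supplies 2 eq, so 772.4 / 2 = 386.2 mol.
Mass: 386.2 mol × 106 g/mol = 40,940 g.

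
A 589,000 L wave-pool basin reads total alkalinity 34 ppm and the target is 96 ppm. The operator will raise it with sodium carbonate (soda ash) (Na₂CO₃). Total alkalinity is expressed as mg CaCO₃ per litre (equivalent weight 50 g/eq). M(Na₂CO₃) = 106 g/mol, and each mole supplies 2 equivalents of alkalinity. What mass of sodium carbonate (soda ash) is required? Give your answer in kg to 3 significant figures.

Alkalinity to add: (96 − 34) = 62 mg/L as CaCO₃ × 589,000 L = 36,520 g as CaCO₃.
Equivalents: 36,520 g ÷ 50 g/eq = 730.4 eq.
Each mole of Na₂CO₃ supplies 2 eq, so 730.4 / 2 = 365.2 mol.
Mass: 365.2 mol × 106 g/mol = 38,710 g.

38.7 kg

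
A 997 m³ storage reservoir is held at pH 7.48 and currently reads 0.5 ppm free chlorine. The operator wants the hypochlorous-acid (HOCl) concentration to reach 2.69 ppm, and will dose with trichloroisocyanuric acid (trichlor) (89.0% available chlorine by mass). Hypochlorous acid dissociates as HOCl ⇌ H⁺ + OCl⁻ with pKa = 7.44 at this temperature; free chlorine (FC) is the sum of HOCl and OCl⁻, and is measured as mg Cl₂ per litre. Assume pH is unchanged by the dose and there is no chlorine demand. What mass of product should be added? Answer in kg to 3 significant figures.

5.76 kg

Volume: 997 m³ = 997,000 L.
[OCl⁻]/[HOCl] = 10^(pH − pKa) = 10^(7.48 − 7.44) = 1.096; fraction as HOCl = 1/(1 + 1.096) = 0.477.
Free chlorine required for 2.69 ppm HOCl: 2.69 / 0.477 = 5.64 ppm.
FC to add: 5.64 − 0.5 = 5.14 mg/L as Cl₂.
Cl₂ equivalent: 5.14 mg/L × 997,000 L = 5124 g.
Product at 89.0% available Cl: 5124 / 0.89 = 5757 g.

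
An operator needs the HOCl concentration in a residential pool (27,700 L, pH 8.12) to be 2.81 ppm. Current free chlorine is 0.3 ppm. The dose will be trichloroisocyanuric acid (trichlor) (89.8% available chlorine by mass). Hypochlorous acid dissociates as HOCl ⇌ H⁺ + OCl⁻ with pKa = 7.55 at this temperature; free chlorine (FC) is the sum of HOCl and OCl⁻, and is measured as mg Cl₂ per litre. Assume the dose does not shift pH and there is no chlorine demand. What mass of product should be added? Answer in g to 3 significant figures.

399 g

[OCl⁻]/[HOCl] = 10^(pH − pKa) = 10^(8.12 − 7.55) = 3.715; fraction as HOCl = 1/(1 + 3.715) = 0.2121.
Free chlorine required for 2.81 ppm HOCl: 2.81 / 0.2121 = 13.25 ppm.
FC to add: 13.25 − 0.3 = 12.95 mg/L as Cl₂.
Cl₂ equivalent: 12.95 mg/L × 27,700 L = 358.7 g.
Product at 89.8% available Cl: 358.7 / 0.898 = 399.5 g.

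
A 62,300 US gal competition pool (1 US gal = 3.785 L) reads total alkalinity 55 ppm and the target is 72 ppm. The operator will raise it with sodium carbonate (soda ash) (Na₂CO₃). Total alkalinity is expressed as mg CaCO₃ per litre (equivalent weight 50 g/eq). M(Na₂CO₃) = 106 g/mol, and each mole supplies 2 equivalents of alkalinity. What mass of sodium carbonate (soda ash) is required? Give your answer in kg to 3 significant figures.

Volume: 62,300 US gal × 3.785 L/gal = 235,806 L.
Alkalinity to add: (72 − 55) = 17 mg/L as CaCO₃ × 235,806 L = 4009 g as CaCO₃.
Equivalents: 4009 g ÷ 50 g/eq = 80.17 eq.
Each mole of Na₂CO₃ supplies 2 eq, so 80.17 / 2 = 40.09 mol.
Mass: 40.09 mol × 106 g/mol = 4249 g.

4.25 kg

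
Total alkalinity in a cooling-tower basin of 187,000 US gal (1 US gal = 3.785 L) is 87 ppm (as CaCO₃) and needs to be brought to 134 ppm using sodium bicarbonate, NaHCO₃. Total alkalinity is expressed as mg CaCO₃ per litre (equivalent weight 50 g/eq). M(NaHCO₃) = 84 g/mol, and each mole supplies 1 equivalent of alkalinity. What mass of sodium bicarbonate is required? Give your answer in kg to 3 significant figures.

55.9 kg

Volume: 187,000 US gal × 3.785 L/gal = 707,795 L.
Alkalinity to add: (134 − 87) = 47 mg/L as CaCO₃ × 707,795 L = 33,270 g as CaCO₃.
Equivalents: 33,270 g ÷ 50 g/eq = 665.3 eq.
NaHCO₃ supplies 1 eq per mole → 665.3 mol.
Mass: 665.3 mol × 84 g/mol = 55,890 g.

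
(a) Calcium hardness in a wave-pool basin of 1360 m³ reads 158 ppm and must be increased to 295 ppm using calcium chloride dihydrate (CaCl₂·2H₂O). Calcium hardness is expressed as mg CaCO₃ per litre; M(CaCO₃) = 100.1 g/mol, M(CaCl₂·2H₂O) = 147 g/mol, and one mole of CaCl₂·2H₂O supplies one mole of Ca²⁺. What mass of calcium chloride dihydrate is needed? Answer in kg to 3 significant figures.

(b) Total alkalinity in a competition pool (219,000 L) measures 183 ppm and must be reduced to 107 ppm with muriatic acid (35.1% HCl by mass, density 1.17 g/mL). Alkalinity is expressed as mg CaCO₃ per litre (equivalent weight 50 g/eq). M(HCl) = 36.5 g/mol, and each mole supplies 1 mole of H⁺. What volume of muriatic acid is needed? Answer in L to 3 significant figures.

(a) 274 kg; (b) 29.6 L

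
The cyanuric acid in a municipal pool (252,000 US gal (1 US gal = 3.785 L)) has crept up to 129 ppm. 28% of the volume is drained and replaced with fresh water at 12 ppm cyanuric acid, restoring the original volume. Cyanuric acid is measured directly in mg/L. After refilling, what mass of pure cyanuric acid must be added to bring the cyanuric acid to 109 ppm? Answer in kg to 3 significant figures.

Volume: 252,000 US gal × 3.785 L/gal = 953,820 L.
After draining 28% and refilling: 129 × 0.72 + 12 × 0.28 = 96.24 ppm.
Deficit to target: 109 − 96.24 = 12.76 mg/L.
Mass: 12.76 mg/L × 953,820 L = 12,170 g cyanuric acid.

12.2 kg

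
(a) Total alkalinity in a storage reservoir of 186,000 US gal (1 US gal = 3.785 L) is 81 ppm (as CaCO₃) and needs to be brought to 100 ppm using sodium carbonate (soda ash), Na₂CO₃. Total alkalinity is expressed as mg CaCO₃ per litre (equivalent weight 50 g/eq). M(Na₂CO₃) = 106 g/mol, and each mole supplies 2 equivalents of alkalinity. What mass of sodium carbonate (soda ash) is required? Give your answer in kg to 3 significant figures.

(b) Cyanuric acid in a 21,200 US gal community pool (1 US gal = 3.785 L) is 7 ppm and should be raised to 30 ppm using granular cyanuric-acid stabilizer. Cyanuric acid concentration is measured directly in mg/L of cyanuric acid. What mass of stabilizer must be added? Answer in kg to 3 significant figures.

(a) Volume: 186,000 US gal × 3.785 L/gal = 704,010 L.
(a) Alkalinity to add: (100 − 81) = 19 mg/L as CaCO₃ × 704,010 L = 13,380 g as CaCO₃.
(a) Equivalents: 13,380 g ÷ 50 g/eq = 267.5 eq.
(a) Each mole of Na₂CO₃ supplies 2 eq, so 267.5 / 2 = 133.8 mol.
(a) Mass: 133.8 mol × 106 g/mol = 14,180 g.

(b) Volume: 21,200 US gal × 3.785 L/gal = 80,242 L.
(b) CYA to add: (30 − 7) = 23 mg/L × 80,242 L = 1846 g cyanuric acid.

(a) 14.2 kg; (b) 1.85 kg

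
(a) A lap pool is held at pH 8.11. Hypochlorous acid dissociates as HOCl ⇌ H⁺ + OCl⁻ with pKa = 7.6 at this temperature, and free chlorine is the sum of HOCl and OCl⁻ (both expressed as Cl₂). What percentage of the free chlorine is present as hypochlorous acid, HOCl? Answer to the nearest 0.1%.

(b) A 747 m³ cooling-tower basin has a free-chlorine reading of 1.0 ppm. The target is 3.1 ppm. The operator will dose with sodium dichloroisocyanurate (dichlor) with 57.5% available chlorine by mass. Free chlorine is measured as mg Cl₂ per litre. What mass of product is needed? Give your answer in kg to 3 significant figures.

(a) 23.6%; (b) 2.73 kg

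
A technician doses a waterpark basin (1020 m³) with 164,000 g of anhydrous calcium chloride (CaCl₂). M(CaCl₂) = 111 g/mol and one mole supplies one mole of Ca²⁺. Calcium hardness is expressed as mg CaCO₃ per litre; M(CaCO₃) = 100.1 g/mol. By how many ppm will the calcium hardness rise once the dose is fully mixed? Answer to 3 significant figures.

145 ppm

Volume: 1020 m³ = 1,020,000 L.
Moles of Ca²⁺: 164,000 g ÷ 111 g/mol = 1477 mol.
As CaCO₃: 1477 mol × 100.1 g/mol = 147,900 g.
Rise: 147,900 g / 1,020,000 L × 1000 = 145 mg/L.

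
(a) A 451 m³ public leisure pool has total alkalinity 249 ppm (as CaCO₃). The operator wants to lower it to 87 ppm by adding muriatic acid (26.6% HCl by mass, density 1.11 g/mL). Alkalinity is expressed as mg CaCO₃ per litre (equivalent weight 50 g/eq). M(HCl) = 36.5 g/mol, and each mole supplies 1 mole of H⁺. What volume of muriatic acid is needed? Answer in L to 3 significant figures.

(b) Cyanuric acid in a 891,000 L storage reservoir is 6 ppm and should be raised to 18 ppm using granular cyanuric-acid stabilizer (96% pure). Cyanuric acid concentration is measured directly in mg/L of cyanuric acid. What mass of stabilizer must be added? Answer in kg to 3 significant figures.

(a) Volume: 451 m³ = 451,000 L.
(a) Alkalinity to neutralize: (249 − 87) = 162 mg/L as CaCO₃ × 451,000 L = 73,060 g as CaCO₃.
(a) Equivalents of H⁺ required: 73,060 ÷ 50 g/eq = 1461 eq = 1461 mol HCl.
(a) Mass of HCl: 1461 × 36.5 = 53,340 g.
(a) Mass of 26.6% solution: 53,340 / 0.266 = 200,500 g.
(a) Volume: 200,500 g ÷ 1.11 g/mL = 180,600 mL.

(b) CYA to add: (18 − 6) = 12 mg/L × 891,000 L = 10,690 g cyanuric acid.
(b) At 96% purity: 10,690 / 0.96 = 11,140 g product.

(a) 181 L; (b) 11.1 kg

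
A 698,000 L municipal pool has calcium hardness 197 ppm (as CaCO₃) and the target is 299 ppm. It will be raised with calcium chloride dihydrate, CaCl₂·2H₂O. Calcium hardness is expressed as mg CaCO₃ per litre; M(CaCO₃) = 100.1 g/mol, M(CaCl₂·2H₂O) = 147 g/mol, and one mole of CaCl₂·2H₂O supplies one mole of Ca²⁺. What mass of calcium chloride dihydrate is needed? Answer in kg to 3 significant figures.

Hardness to add: (299 − 197) = 102 mg/L as CaCO₃ × 698,000 L = 71,200 g as CaCO₃.
Moles of Ca²⁺ (1 mol Ca²⁺ ≡ 1 mol CaCO₃): 71,200 / 100.1 g/mol = 711.2 mol.
Mass of CaCl₂·2H₂O: 711.2 × 147 = 104,600 g.

105 kg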